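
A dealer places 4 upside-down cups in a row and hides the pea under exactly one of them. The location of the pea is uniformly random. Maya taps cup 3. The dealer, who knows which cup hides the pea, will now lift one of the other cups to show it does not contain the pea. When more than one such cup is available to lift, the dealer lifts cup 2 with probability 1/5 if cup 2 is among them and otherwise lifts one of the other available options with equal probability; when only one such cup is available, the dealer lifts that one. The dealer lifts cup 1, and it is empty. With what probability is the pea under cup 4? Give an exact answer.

8/17

Consider each possible location of the pea in turn.
If it is under cup 1 (prior 1/4): the dealer opened cup 1, so this case is ruled out; weight (1/4)·0 = 0.
If it is under cup 2 (prior 1/4): cup 2 holds the prize so is unavailable; the dealer chooses uniformly among the 2 others, probability 1/2; weight (1/4)·(1/2) = 1/8.
If it is under cup 3 (prior 1/4): cup 2 is available but not opened; cup 1 gets probability (1 − 1/5)/2 = 2/5; weight (1/4)·(2/5) = 1/10.
If it is under cup 4 (prior 1/4): cup 2 is available but not opened, probability 4/5; weight (1/4)·(4/5) = 1/5.
The weights sum to 17/40.
So P(the pea under cup 4 | the dealer opened cup 1) = (1/5) / (17/40) = 8/17.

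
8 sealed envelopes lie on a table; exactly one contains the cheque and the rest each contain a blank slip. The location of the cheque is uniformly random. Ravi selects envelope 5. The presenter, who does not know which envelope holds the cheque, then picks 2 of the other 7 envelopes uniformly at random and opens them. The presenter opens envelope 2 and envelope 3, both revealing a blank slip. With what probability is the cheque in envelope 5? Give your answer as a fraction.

Consider each possible location of the cheque in turn.
If it is in any of envelopes 1, 4, 5, 6, 7, and 8 (prior 1/8 each): the presenter picks exactly this set with probability 1/21 regardless, and none is the prize; weight (1/8)·(1/21) = 1/168 each.
If it is in either of envelopes 2 and 3 (prior 1/8 each): that envelope was opened and seen not to hold the prize — ruled out; weight (1/8)·0 = 0 each.
The weights sum to 1/28.
So P(the cheque in envelope 5 | the presenter opened envelope 2 and envelope 3) = (1/168) / (1/28) = 1/6.

1/6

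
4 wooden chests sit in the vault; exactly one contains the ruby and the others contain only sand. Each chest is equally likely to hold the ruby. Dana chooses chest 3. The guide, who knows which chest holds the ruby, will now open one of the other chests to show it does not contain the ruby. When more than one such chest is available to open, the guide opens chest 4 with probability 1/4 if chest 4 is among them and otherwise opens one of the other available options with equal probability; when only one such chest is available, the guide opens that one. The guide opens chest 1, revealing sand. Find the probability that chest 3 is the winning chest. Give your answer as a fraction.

3/13

Condition on the true location of the ruby.
If it is in chest 1 (prior 1/4): the guide opened chest 1, so this case is ruled out; weight (1/4)·0 = 0.
If it is in chest 2 (prior 1/4): chest 4 is available but not opened, probability 3/4; weight (1/4)·(3/4) = 3/16.
If it is in chest 3 (prior 1/4): chest 4 is available but not opened; chest 1 gets probability (1 − 1/4)/2 = 3/8; weight (1/4)·(3/8) = 3/32.
If it is in chest 4 (prior 1/4): chest 4 holds the prize so is unavailable; the guide chooses uniformly among the 2 others, probability 1/2; weight (1/4)·(1/2) = 1/8.
The weights sum to 13/32.
So P(the ruby in chest 3 | the guide opened chest 1) = (3/32) / (13/32) = 3/13.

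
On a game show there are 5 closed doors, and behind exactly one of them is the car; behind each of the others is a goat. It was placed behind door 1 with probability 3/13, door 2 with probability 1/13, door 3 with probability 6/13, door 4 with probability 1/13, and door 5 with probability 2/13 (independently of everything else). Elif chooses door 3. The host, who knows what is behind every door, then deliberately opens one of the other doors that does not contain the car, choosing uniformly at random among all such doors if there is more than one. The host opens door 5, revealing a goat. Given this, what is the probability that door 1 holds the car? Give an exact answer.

Consider each possible location of the car in turn.
If it is behind door 1 (prior 3/13): the host has 3 equally likely choices, so probability 1/3; weight (3/13)·(1/3) = 1/13.
If it is behind either of doors 2 and 4 (prior 1/13 each): the host has 3 equally likely choices, so probability 1/3; weight (1/13)·(1/3) = 1/39 each.
If it is behind door 3 (prior 6/13): the host has 4 equally likely choices, so probability 1/4; weight (6/13)·(1/4) = 3/26.
If it is behind door 5 (prior 2/13): the host opened door 5, so this case is ruled out; weight (2/13)·0 = 0.
The weights sum to 19/78.
So P(the car behind door 1 | the host opened door 5) = (1/13) / (19/78) = 6/19.

6/19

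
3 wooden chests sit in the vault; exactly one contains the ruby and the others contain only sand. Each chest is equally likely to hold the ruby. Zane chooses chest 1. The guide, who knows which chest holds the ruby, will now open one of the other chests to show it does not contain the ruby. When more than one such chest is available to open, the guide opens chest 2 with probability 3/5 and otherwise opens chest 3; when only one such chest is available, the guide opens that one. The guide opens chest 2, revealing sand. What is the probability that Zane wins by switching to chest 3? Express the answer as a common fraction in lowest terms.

5/8

Apply Bayes' rule, conditioning on where the ruby actually is.
If it is in chest 1 (prior 1/3): chest 2 is available, opened with probability 3/5; weight (1/3)·(3/5) = 1/5.
If it is in chest 2 (prior 1/3): the guide opened chest 2, so this case is ruled out; weight (1/3)·0 = 0.
If it is in chest 3 (prior 1/3): only chest 2 is available, probability 1; weight (1/3)·1 = 1/3.
The weights sum to 8/15.
So P(the ruby in chest 3 | the guide opened chest 2) = (1/3) / (8/15) = 5/8.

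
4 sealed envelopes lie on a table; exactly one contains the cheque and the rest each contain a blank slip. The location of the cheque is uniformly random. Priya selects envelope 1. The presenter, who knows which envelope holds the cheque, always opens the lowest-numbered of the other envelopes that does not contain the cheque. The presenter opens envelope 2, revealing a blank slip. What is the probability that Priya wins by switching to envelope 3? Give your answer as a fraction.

1/3

Condition on the true location of the cheque.
If it is in any of envelopes 1, 3, and 4 (prior 1/4 each): envelope 2 is the lowest-numbered option available, probability 1; weight (1/4)·1 = 1/4 each.
If it is in envelope 2 (prior 1/4): the presenter opened envelope 2, so this case is ruled out; weight (1/4)·0 = 0.
The weights sum to 3/4.
So P(the cheque in envelope 3 | the presenter opened envelope 2) = (1/4) / (3/4) = 1/3.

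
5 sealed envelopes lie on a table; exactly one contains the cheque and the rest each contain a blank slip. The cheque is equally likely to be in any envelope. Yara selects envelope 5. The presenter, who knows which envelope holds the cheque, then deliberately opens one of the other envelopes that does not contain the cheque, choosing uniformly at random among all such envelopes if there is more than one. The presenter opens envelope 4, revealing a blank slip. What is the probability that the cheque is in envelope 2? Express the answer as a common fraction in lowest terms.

Condition on the true location of the cheque.
If it is in any of envelopes 1, 2, and 3 (prior 1/5 each): the presenter has 3 equally likely choices, so probability 1/3; weight (1/5)·(1/3) = 1/15 each.
If it is in envelope 4 (prior 1/5): the presenter opened envelope 4, so this case is ruled out; weight (1/5)·0 = 0.
If it is in envelope 5 (prior 1/5): the presenter has 4 equally likely choices, so probability 1/4; weight (1/5)·(1/4) = 1/20.
The weights sum to 1/4.
So P(the cheque in envelope 2 | the presenter opened envelope 4) = (1/15) / (1/4) = 4/15.

4/15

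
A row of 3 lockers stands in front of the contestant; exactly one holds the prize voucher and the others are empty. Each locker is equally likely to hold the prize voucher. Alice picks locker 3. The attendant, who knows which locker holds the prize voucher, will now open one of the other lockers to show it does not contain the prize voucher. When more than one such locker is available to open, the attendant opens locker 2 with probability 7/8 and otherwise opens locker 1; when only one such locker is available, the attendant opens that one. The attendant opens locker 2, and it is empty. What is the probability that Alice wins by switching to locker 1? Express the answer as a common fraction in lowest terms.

Apply Bayes' rule, conditioning on where the prize voucher actually is.
If it is in locker 1 (prior 1/3): only locker 2 is available, probability 1; weight (1/3)·1 = 1/3.
If it is in locker 2 (prior 1/3): the attendant opened locker 2, so this case is ruled out; weight (1/3)·0 = 0.
If it is in locker 3 (prior 1/3): locker 2 is available, opened with probability 7/8; weight (1/3)·(7/8) = 7/24.
The weights sum to 5/8.
So P(the prize voucher in locker 1 | the attendant opened locker 2) = (1/3) / (5/8) = 8/15.

8/15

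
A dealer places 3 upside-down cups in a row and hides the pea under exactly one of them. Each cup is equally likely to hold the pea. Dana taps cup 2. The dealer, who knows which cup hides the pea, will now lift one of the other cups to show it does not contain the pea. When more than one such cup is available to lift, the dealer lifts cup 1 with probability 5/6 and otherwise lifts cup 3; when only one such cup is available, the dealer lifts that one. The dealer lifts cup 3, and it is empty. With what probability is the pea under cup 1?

Apply Bayes' rule, conditioning on where the pea actually is.
If it is under cup 1 (prior 1/3): only cup 3 is available, probability 1; weight (1/3)·1 = 1/3.
If it is under cup 2 (prior 1/3): cup 1 is available but not opened, probability 1/6; weight (1/3)·(1/6) = 1/18.
If it is under cup 3 (prior 1/3): the dealer opened cup 3, so this case is ruled out; weight (1/3)·0 = 0.
The weights sum to 7/18.
So P(the pea under cup 1 | the dealer opened cup 3) = (1/3) / (7/18) = 6/7.

6/7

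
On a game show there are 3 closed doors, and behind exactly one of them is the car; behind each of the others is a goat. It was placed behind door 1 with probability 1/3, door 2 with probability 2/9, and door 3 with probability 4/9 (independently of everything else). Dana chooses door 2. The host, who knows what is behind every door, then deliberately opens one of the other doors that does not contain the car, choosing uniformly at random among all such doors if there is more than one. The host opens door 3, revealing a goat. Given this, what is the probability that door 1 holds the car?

Apply Bayes' rule, conditioning on where the car actually is.
If it is behind door 1 (prior 1/3): the host has no choice, probability 1; weight (1/3)·1 = 1/3.
If it is behind door 2 (prior 2/9): the host has 2 equally likely choices, so probability 1/2; weight (2/9)·(1/2) = 1/9.
If it is behind door 3 (prior 4/9): the host opened door 3, so this case is ruled out; weight (4/9)·0 = 0.
The weights sum to 4/9.
So P(the car behind door 1 | the host opened door 3) = (1/3) / (4/9) = 3/4.

3/4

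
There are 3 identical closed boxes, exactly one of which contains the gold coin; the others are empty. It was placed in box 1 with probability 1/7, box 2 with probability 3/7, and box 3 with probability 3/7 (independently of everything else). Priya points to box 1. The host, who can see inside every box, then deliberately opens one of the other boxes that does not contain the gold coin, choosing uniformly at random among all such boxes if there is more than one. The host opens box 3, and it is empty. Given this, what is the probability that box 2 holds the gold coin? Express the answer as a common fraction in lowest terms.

Condition on the true location of the gold coin.
If it is in box 1 (prior 1/7): the host has 2 equally likely choices, so probability 1/2; weight (1/7)·(1/2) = 1/14.
If it is in box 2 (prior 3/7): the host has no choice, probability 1; weight (3/7)·1 = 3/7.
If it is in box 3 (prior 3/7): the host opened box 3, so this case is ruled out; weight (3/7)·0 = 0.
The weights sum to 1/2.
So P(the gold coin in box 2 | the host opened box 3) = (3/7) / (1/2) = 6/7.

6/7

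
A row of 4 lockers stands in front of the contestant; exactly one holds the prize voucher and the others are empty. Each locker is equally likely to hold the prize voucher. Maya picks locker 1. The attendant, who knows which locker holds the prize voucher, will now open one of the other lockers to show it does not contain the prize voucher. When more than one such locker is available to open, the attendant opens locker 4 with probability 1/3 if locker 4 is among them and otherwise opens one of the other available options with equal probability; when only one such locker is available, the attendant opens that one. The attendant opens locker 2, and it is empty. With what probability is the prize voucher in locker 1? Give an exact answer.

Consider each possible location of the prize voucher in turn.
If it is in locker 1 (prior 1/4): locker 4 is available but not opened; locker 2 gets probability (1 − 1/3)/2 = 1/3; weight (1/4)·(1/3) = 1/12.
If it is in locker 2 (prior 1/4): the attendant opened locker 2, so this case is ruled out; weight (1/4)·0 = 0.
If it is in locker 3 (prior 1/4): locker 4 is available but not opened, probability 2/3; weight (1/4)·(2/3) = 1/6.
If it is in locker 4 (prior 1/4): locker 4 holds the prize so is unavailable; the attendant chooses uniformly among the 2 others, probability 1/2; weight (1/4)·(1/2) = 1/8.
The weights sum to 3/8.
So P(the prize voucher in locker 1 | the attendant opened locker 2) = (1/12) / (3/8) = 2/9.

2/9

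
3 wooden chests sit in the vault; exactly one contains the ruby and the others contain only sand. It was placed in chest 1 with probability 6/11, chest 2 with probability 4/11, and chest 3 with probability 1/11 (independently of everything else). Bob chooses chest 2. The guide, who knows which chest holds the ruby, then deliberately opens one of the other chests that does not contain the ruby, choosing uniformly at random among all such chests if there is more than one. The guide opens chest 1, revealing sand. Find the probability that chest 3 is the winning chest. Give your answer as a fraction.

Apply Bayes' rule, conditioning on where the ruby actually is.
If it is in chest 1 (prior 6/11): the guide opened chest 1, so this case is ruled out; weight (6/11)·0 = 0.
If it is in chest 2 (prior 4/11): the guide has 2 equally likely choices, so probability 1/2; weight (4/11)·(1/2) = 2/11.
If it is in chest 3 (prior 1/11): the guide has no choice, probability 1; weight (1/11)·1 = 1/11.
The weights sum to 3/11.
So P(the ruby in chest 3 | the guide opened chest 1) = (1/11) / (3/11) = 1/3.

1/3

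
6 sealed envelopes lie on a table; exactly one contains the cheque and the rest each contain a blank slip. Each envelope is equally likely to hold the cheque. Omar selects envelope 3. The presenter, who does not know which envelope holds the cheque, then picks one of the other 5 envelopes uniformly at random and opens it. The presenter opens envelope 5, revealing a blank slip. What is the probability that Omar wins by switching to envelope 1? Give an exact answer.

1/5

Because the presenter chose which envelope to open without knowing where the cheque is, the choice is independent of the prize location. Learning that envelope 5 does not hold the cheque simply rules out that one location and leaves the remaining 5 envelopes still equally likely by symmetry.
So P(the cheque in envelope 1) = 1/5.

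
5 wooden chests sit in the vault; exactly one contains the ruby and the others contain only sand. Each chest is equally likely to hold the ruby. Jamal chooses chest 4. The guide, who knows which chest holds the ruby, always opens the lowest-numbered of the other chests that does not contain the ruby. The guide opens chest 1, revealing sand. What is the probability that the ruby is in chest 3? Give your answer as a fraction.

1/4

Apply Bayes' rule, conditioning on where the ruby actually is.
If it is in chest 1 (prior 1/5): the guide opened chest 1, so this case is ruled out; weight (1/5)·0 = 0.
If it is in any of chests 2, 3, 4, and 5 (prior 1/5 each): chest 1 is the lowest-numbered option available, probability 1; weight (1/5)·1 = 1/5 each.
The weights sum to 4/5.
So P(the ruby in chest 3 | the guide opened chest 1) = (1/5) / (4/5) = 1/4.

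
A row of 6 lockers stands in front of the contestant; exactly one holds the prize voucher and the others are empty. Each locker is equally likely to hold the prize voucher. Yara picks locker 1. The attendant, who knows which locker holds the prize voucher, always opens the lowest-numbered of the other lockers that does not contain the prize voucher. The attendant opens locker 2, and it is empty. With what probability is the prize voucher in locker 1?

Apply Bayes' rule, conditioning on where the prize voucher actually is.
If it is in any of lockers 1, 3, 4, 5, and 6 (prior 1/6 each): locker 2 is the lowest-numbered option available, probability 1; weight (1/6)·1 = 1/6 each.
If it is in locker 2 (prior 1/6): the attendant opened locker 2, so this case is ruled out; weight (1/6)·0 = 0.
The weights sum to 5/6.
So P(the prize voucher in locker 1 | the attendant opened locker 2) = (1/6) / (5/6) = 1/5.

1/5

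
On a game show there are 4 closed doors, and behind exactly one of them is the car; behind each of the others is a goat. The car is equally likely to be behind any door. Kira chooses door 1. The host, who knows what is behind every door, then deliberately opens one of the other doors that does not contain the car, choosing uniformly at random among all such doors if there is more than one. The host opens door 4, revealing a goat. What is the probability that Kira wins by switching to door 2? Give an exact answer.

Condition on the true location of the car.
If it is behind door 1 (prior 1/4): the host has 3 equally likely choices, so probability 1/3; weight (1/4)·(1/3) = 1/12.
If it is behind either of doors 2 and 3 (prior 1/4 each): the host has 2 equally likely choices, so probability 1/2; weight (1/4)·(1/2) = 1/8 each.
If it is behind door 4 (prior 1/4): the host opened door 4, so this case is ruled out; weight (1/4)·0 = 0.
The weights sum to 1/3.
So P(the car behind door 2 | the host opened door 4) = (1/8) / (1/3) = 3/8.

3/8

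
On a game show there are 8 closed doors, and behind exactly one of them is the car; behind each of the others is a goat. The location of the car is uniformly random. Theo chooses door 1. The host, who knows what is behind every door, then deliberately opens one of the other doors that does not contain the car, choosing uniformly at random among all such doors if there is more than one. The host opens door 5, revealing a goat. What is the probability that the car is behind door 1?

Consider each possible location of the car in turn.
If it is behind door 1 (prior 1/8): the host has 7 equally likely choices, so probability 1/7; weight (1/8)·(1/7) = 1/56.
If it is behind any of doors 2, 3, 4, 6, 7, and 8 (prior 1/8 each): the host has 6 equally likely choices, so probability 1/6; weight (1/8)·(1/6) = 1/48 each.
If it is behind door 5 (prior 1/8): the host opened door 5, so this case is ruled out; weight (1/8)·0 = 0.
The weights sum to 1/7.
So P(the car behind door 1 | the host opened door 5) = (1/56) / (1/7) = 1/8.

1/8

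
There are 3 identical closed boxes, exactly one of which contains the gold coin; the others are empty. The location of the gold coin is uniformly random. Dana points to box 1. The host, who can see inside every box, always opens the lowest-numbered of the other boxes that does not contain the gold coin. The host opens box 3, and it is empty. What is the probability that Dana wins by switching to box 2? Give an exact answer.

Consider each possible location of the gold coin in turn.
If it is in box 1 (prior 1/3): the host would have opened box 2 instead, probability 0; weight (1/3)·0 = 0.
If it is in box 2 (prior 1/3): box 3 is the lowest-numbered option available, probability 1; weight (1/3)·1 = 1/3.
If it is in box 3 (prior 1/3): the host opened box 3, so this case is ruled out; weight (1/3)·0 = 0.
The weights sum to 1/3.
So P(the gold coin in box 2 | the host opened box 3) = (1/3) / (1/3) = 1.

1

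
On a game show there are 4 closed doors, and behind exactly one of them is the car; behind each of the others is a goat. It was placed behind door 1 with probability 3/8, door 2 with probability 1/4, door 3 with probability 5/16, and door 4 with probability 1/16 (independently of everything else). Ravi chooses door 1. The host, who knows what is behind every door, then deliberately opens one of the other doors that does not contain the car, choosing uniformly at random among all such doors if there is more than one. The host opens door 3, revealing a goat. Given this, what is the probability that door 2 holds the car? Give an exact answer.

Condition on the true location of the car.
If it is behind door 1 (prior 3/8): the host has 3 equally likely choices, so probability 1/3; weight (3/8)·(1/3) = 1/8.
If it is behind door 2 (prior 1/4): the host has 2 equally likely choices, so probability 1/2; weight (1/4)·(1/2) = 1/8.
If it is behind door 3 (prior 5/16): the host opened door 3, so this case is ruled out; weight (5/16)·0 = 0.
If it is behind door 4 (prior 1/16): the host has 2 equally likely choices, so probability 1/2; weight (1/16)·(1/2) = 1/32.
The weights sum to 9/32.
So P(the car behind door 2 | the host opened door 3) = (1/8) / (9/32) = 4/9.

4/9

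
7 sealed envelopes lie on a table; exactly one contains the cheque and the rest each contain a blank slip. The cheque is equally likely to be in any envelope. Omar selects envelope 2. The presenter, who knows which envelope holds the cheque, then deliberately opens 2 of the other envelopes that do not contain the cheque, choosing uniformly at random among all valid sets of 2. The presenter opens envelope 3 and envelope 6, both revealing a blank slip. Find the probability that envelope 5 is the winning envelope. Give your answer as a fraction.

3/14

Apply Bayes' rule, conditioning on where the cheque actually is.
If it is in any of envelopes 1, 4, 5, and 7 (prior 1/7 each): the presenter has 10 equally likely choices, so probability 1/10; weight (1/7)·(1/10) = 1/70 each.
If it is in envelope 2 (prior 1/7): the presenter has 15 equally likely choices, so probability 1/15; weight (1/7)·(1/15) = 1/105.
If it is in either of envelopes 3 and 6 (prior 1/7 each): that envelope was opened and seen not to hold the prize — ruled out; weight (1/7)·0 = 0 each.
The weights sum to 1/15.
So P(the cheque in envelope 5 | the presenter opened envelope 3 and envelope 6) = (1/70) / (1/15) = 3/14.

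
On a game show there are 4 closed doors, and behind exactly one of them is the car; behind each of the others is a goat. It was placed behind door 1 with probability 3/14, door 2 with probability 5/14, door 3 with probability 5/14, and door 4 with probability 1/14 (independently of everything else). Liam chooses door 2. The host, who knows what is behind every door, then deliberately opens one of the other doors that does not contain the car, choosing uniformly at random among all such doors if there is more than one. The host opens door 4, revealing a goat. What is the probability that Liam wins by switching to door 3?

15/34

Consider each possible location of the car in turn.
If it is behind door 1 (prior 3/14): the host has 2 equally likely choices, so probability 1/2; weight (3/14)·(1/2) = 3/28.
If it is behind door 2 (prior 5/14): the host has 3 equally likely choices, so probability 1/3; weight (5/14)·(1/3) = 5/42.
If it is behind door 3 (prior 5/14): the host has 2 equally likely choices, so probability 1/2; weight (5/14)·(1/2) = 5/28.
If it is behind door 4 (prior 1/14): the host opened door 4, so this case is ruled out; weight (1/14)·0 = 0.
The weights sum to 17/42.
So P(the car behind door 3 | the host opened door 4) = (5/28) / (17/42) = 15/34.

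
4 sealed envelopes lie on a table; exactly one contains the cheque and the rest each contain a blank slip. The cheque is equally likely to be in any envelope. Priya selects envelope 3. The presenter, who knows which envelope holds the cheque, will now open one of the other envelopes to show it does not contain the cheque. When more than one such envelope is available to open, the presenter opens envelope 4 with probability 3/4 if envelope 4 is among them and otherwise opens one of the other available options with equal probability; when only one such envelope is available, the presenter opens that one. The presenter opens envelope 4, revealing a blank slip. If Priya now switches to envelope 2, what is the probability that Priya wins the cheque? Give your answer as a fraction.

1/3

Apply Bayes' rule, conditioning on where the cheque actually is.
If it is in any of envelopes 1, 2, and 3 (prior 1/4 each): envelope 4 is available, opened with probability 3/4; weight (1/4)·(3/4) = 3/16 each.
If it is in envelope 4 (prior 1/4): the presenter opened envelope 4, so this case is ruled out; weight (1/4)·0 = 0.
The weights sum to 9/16.
So P(the cheque in envelope 2 | the presenter opened envelope 4) = (3/16) / (9/16) = 1/3.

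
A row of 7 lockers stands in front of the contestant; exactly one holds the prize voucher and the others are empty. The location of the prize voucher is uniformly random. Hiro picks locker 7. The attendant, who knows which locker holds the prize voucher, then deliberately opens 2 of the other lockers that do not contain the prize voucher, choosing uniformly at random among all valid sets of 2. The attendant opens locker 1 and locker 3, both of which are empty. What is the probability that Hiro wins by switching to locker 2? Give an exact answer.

3/14

Apply Bayes' rule, conditioning on where the prize voucher actually is.
If it is in either of lockers 1 and 3 (prior 1/7 each): that locker was opened and seen not to hold the prize — ruled out; weight (1/7)·0 = 0 each.
If it is in any of lockers 2, 4, 5, and 6 (prior 1/7 each): the attendant has 10 equally likely choices, so probability 1/10; weight (1/7)·(1/10) = 1/70 each.
If it is in locker 7 (prior 1/7): the attendant has 15 equally likely choices, so probability 1/15; weight (1/7)·(1/15) = 1/105.
The weights sum to 1/15.
So P(the prize voucher in locker 2 | the attendant opened locker 1 and locker 3) = (1/70) / (1/15) = 3/14.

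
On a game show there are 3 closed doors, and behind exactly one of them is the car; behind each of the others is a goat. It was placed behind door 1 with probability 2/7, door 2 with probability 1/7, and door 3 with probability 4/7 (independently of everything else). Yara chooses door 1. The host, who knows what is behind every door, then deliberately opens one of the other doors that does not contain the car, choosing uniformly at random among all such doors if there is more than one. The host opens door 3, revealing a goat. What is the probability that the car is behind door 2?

1/2

Apply Bayes' rule, conditioning on where the car actually is.
If it is behind door 1 (prior 2/7): the host has 2 equally likely choices, so probability 1/2; weight (2/7)·(1/2) = 1/7.
If it is behind door 2 (prior 1/7): the host has no choice, probability 1; weight (1/7)·1 = 1/7.
If it is behind door 3 (prior 4/7): the host opened door 3, so this case is ruled out; weight (4/7)·0 = 0.
The weights sum to 2/7.
So P(the car behind door 2 | the host opened door 3) = (1/7) / (2/7) = 1/2.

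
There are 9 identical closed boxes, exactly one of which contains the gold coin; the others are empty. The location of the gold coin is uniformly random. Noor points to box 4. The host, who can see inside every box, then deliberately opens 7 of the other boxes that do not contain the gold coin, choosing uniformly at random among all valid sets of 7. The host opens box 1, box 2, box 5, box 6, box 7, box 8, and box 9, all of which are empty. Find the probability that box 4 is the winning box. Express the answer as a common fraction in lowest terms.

1/9

Apply Bayes' rule, conditioning on where the gold coin actually is.
If it is in any of boxes 1, 2, 5, 6, 7, 8, and 9 (prior 1/9 each): that box was opened and seen not to hold the prize — ruled out; weight (1/9)·0 = 0 each.
If it is in box 3 (prior 1/9): the host has no choice, probability 1; weight (1/9)·1 = 1/9.
If it is in box 4 (prior 1/9): the host has 8 equally likely choices, so probability 1/8; weight (1/9)·(1/8) = 1/72.
The weights sum to 1/8.
So P(the gold coin in box 4 | the host opened box 1, box 2, box 5, box 6, box 7, box 8, and box 9) = (1/72) / (1/8) = 1/9.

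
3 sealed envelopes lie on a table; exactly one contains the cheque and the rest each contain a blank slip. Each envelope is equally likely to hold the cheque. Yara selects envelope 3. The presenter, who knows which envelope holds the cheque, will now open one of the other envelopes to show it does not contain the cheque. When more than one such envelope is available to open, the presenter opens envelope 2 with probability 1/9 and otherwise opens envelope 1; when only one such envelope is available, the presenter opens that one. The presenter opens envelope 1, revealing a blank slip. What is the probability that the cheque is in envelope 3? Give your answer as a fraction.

8/17

Consider each possible location of the cheque in turn.
If it is in envelope 1 (prior 1/3): the presenter opened envelope 1, so this case is ruled out; weight (1/3)·0 = 0.
If it is in envelope 2 (prior 1/3): only envelope 1 is available, probability 1; weight (1/3)·1 = 1/3.
If it is in envelope 3 (prior 1/3): envelope 2 is available but not opened, probability 8/9; weight (1/3)·(8/9) = 8/27.
The weights sum to 17/27.
So P(the cheque in envelope 3 | the presenter opened envelope 1) = (8/27) / (17/27) = 8/17.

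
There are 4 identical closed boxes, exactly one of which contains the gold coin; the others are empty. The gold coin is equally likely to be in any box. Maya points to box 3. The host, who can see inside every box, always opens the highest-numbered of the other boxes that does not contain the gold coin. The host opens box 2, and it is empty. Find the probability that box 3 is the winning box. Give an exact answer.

0

Consider each possible location of the gold coin in turn.
If it is in either of boxes 1 and 3 (prior 1/4 each): the host would have opened box 4 instead, probability 0; weight (1/4)·0 = 0 each.
If it is in box 2 (prior 1/4): the host opened box 2, so this case is ruled out; weight (1/4)·0 = 0.
If it is in box 4 (prior 1/4): box 2 is the highest-numbered option available, probability 1; weight (1/4)·1 = 1/4.
The weights sum to 1/4.
So P(the gold coin in box 3 | the host opened box 2) = 0 / (1/4) = 0.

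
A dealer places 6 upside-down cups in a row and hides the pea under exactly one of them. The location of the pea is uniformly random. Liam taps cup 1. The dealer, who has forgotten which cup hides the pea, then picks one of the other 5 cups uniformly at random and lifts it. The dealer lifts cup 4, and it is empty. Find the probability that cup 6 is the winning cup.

1/5

Apply Bayes' rule, conditioning on where the pea actually is.
If it is under any of cups 1, 2, 3, 5, and 6 (prior 1/6 each): the dealer picks cup 4 with probability 1/5 regardless, and it is not the prize; weight (1/6)·(1/5) = 1/30 each.
If it is under cup 4 (prior 1/6): the dealer opened cup 4, so this case is ruled out; weight (1/6)·0 = 0.
The weights sum to 1/6.
So P(the pea under cup 6 | the dealer opened cup 4) = (1/30) / (1/6) = 1/5.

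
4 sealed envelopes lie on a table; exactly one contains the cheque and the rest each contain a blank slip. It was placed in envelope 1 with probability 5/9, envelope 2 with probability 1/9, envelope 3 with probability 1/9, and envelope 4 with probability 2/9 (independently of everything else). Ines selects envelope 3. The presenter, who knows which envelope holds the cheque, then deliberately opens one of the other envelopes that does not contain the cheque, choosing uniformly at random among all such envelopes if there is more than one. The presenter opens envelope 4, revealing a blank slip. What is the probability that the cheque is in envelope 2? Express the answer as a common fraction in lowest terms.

3/20

Apply Bayes' rule, conditioning on where the cheque actually is.
If it is in envelope 1 (prior 5/9): the presenter has 2 equally likely choices, so probability 1/2; weight (5/9)·(1/2) = 5/18.
If it is in envelope 2 (prior 1/9): the presenter has 2 equally likely choices, so probability 1/2; weight (1/9)·(1/2) = 1/18.
If it is in envelope 3 (prior 1/9): the presenter has 3 equally likely choices, so probability 1/3; weight (1/9)·(1/3) = 1/27.
If it is in envelope 4 (prior 2/9): the presenter opened envelope 4, so this case is ruled out; weight (2/9)·0 = 0.
The weights sum to 10/27.
So P(the cheque in envelope 2 | the presenter opened envelope 4) = (1/18) / (10/27) = 3/20.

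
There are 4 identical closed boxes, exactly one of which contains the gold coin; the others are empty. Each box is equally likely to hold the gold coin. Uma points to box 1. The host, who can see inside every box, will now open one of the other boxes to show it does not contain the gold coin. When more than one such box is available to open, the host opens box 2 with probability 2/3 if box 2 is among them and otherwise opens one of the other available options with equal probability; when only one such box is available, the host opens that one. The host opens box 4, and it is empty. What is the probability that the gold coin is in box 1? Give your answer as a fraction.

1/6

Consider each possible location of the gold coin in turn.
If it is in box 1 (prior 1/4): box 2 is available but not opened; box 4 gets probability (1 − 2/3)/2 = 1/6; weight (1/4)·(1/6) = 1/24.
If it is in box 2 (prior 1/4): box 2 holds the prize so is unavailable; the host chooses uniformly among the 2 others, probability 1/2; weight (1/4)·(1/2) = 1/8.
If it is in box 3 (prior 1/4): box 2 is available but not opened, probability 1/3; weight (1/4)·(1/3) = 1/12.
If it is in box 4 (prior 1/4): the host opened box 4, so this case is ruled out; weight (1/4)·0 = 0.
The weights sum to 1/4.
So P(the gold coin in box 1 | the host opened box 4) = (1/24) / (1/4) = 1/6.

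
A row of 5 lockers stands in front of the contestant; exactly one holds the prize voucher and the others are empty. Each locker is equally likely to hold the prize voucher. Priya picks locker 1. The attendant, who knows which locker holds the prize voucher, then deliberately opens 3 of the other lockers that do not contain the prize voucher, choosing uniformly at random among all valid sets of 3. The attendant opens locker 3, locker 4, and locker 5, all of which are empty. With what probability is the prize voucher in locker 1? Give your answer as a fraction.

Condition on the true location of the prize voucher.
If it is in locker 1 (prior 1/5): the attendant has 4 equally likely choices, so probability 1/4; weight (1/5)·(1/4) = 1/20.
If it is in locker 2 (prior 1/5): the attendant has no choice, probability 1; weight (1/5)·1 = 1/5.
If it is in any of lockers 3, 4, and 5 (prior 1/5 each): that locker was opened and seen not to hold the prize — ruled out; weight (1/5)·0 = 0 each.
The weights sum to 1/4.
So P(the prize voucher in locker 1 | the attendant opened locker 3, locker 4, and locker 5) = (1/20) / (1/4) = 1/5.

1/5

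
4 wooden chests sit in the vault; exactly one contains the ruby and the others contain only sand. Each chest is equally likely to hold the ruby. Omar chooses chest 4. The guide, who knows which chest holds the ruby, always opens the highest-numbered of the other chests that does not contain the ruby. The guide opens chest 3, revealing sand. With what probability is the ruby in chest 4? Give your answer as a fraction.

Consider each possible location of the ruby in turn.
If it is in any of chests 1, 2, and 4 (prior 1/4 each): chest 3 is the highest-numbered option available, probability 1; weight (1/4)·1 = 1/4 each.
If it is in chest 3 (prior 1/4): the guide opened chest 3, so this case is ruled out; weight (1/4)·0 = 0.
The weights sum to 3/4.
So P(the ruby in chest 4 | the guide opened chest 3) = (1/4) / (3/4) = 1/3.

1/3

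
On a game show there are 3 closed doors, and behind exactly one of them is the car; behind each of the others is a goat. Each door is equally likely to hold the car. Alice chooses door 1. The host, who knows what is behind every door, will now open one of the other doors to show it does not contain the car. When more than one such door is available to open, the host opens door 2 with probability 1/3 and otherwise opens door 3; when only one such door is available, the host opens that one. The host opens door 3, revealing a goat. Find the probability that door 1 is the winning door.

Consider each possible location of the car in turn.
If it is behind door 1 (prior 1/3): door 2 is available but not opened, probability 2/3; weight (1/3)·(2/3) = 2/9.
If it is behind door 2 (prior 1/3): only door 3 is available, probability 1; weight (1/3)·1 = 1/3.
If it is behind door 3 (prior 1/3): the host opened door 3, so this case is ruled out; weight (1/3)·0 = 0.
The weights sum to 5/9.
So P(the car behind door 1 | the host opened door 3) = (2/9) / (5/9) = 2/5.

2/5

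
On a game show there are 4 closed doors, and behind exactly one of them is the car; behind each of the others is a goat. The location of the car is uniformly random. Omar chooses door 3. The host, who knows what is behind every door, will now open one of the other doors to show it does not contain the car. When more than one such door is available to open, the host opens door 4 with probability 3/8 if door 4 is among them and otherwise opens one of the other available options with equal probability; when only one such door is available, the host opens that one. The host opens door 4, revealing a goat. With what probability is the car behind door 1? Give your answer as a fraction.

Consider each possible location of the car in turn.
If it is behind any of doors 1, 2, and 3 (prior 1/4 each): door 4 is available, opened with probability 3/8; weight (1/4)·(3/8) = 3/32 each.
If it is behind door 4 (prior 1/4): the host opened door 4, so this case is ruled out; weight (1/4)·0 = 0.
The weights sum to 9/32.
So P(the car behind door 1 | the host opened door 4) = (3/32) / (9/32) = 1/3.

1/3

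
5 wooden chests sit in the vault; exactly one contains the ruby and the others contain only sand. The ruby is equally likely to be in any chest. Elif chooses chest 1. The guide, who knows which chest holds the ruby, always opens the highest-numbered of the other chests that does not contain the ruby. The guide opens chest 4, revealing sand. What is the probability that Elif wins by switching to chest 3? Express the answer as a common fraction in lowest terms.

0

Apply Bayes' rule, conditioning on where the ruby actually is.
If it is in any of chests 1, 2, and 3 (prior 1/5 each): the guide would have opened chest 5 instead, probability 0; weight (1/5)·0 = 0 each.
If it is in chest 4 (prior 1/5): the guide opened chest 4, so this case is ruled out; weight (1/5)·0 = 0.
If it is in chest 5 (prior 1/5): chest 4 is the highest-numbered option available, probability 1; weight (1/5)·1 = 1/5.
The weights sum to 1/5.
So P(the ruby in chest 3 | the guide opened chest 4) = 0 / (1/5) = 0.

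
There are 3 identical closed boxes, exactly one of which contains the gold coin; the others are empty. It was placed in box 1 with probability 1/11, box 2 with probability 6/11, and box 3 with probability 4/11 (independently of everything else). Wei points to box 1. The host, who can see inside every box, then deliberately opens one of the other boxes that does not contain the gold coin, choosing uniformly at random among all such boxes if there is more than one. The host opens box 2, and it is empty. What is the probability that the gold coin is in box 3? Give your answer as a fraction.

Condition on the true location of the gold coin.
If it is in box 1 (prior 1/11): the host has 2 equally likely choices, so probability 1/2; weight (1/11)·(1/2) = 1/22.
If it is in box 2 (prior 6/11): the host opened box 2, so this case is ruled out; weight (6/11)·0 = 0.
If it is in box 3 (prior 4/11): the host has no choice, probability 1; weight (4/11)·1 = 4/11.
The weights sum to 9/22.
So P(the gold coin in box 3 | the host opened box 2) = (4/11) / (9/22) = 8/9.

8/9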